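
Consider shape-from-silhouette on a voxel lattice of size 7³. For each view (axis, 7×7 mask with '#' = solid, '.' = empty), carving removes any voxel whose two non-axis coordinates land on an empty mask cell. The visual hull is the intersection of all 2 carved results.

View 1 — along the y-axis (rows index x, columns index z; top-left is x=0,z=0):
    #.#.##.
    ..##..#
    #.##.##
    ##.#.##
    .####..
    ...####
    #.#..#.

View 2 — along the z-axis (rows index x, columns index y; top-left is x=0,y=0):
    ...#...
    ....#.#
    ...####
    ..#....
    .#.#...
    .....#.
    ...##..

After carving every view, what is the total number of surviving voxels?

voxel count = 53

start: 7×7×7 = 343 voxels
carve view 1 (along y, XZ-mask fill 28/49): 196 voxels remain
carve view 2 (along z, XY-mask fill 13/49): 53 voxels remain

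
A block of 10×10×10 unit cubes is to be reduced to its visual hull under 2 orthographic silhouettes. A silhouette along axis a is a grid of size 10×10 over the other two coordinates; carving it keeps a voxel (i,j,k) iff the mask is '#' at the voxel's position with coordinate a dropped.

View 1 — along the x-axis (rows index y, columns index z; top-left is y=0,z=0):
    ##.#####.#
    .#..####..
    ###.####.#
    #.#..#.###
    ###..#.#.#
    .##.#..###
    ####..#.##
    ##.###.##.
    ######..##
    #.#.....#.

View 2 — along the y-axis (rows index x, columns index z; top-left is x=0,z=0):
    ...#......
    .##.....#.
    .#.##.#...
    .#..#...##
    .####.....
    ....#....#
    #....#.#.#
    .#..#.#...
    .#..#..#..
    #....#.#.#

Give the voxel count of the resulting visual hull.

209 voxels

start: 10×10×10 = 1000 voxels
V1 x: intersect with YZ mask (64 set) -- 640 left
V2 y: intersect with XZ mask (32 set) -- 209 left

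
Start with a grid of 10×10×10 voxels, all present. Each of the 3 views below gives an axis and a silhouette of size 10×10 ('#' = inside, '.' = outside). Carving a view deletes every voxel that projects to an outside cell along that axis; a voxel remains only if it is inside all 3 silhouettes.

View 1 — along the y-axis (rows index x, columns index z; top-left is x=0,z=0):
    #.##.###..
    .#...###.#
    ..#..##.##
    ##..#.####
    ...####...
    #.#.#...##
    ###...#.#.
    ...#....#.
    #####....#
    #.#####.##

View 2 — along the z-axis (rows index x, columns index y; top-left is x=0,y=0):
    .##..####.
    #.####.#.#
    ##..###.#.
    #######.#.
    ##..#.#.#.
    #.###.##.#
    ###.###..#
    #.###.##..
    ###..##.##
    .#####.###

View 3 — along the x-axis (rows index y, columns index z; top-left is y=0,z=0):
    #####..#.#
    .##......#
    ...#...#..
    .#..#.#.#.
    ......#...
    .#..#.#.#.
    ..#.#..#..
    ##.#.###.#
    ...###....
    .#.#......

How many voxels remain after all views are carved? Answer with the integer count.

start: 10×10×10 = 1000 voxels
step 1: project along y, AND mask (53/100) → |grid| = 530
step 2: project along z, AND mask (67/100) → |grid| = 365
step 3: project along x, AND mask (36/100) → |grid| = 126

126 voxels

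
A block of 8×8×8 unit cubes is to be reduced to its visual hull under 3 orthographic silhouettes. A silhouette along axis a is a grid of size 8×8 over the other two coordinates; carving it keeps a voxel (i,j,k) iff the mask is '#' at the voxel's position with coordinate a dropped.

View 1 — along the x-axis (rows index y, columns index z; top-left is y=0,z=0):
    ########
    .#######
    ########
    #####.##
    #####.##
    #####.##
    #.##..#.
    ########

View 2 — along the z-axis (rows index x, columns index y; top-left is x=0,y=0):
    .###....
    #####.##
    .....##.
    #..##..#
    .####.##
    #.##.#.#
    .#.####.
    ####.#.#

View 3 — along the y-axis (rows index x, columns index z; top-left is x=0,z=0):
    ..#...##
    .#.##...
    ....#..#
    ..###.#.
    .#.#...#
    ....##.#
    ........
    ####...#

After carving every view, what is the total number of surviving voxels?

before carving: 512 voxels (8×8×8)
after view 1 [x-axis, 56 of 64 cells solid] → remaining = 448
after view 2 [z-axis, 38 of 64 cells solid] → remaining = 268
after view 3 [y-axis, 23 of 64 cells solid] → remaining = 104

voxel count = 104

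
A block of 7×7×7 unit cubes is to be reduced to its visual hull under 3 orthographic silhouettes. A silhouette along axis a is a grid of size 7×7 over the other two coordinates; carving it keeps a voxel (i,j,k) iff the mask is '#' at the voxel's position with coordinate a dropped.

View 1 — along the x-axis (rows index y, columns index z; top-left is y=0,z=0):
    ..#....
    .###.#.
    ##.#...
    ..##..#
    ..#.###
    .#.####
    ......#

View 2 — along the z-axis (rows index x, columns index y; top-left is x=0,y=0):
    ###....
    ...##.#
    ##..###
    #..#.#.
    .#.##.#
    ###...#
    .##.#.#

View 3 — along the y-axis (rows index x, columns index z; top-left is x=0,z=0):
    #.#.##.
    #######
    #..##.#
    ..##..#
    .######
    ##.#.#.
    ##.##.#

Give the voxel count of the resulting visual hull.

start: 7×7×7 = 343 voxels
V1 x: intersect with YZ mask (21 set) -- 147 left
V2 z: intersect with XY mask (26 set) -- 73 left
V3 y: intersect with XZ mask (33 set) -- 51 left

voxel count = 51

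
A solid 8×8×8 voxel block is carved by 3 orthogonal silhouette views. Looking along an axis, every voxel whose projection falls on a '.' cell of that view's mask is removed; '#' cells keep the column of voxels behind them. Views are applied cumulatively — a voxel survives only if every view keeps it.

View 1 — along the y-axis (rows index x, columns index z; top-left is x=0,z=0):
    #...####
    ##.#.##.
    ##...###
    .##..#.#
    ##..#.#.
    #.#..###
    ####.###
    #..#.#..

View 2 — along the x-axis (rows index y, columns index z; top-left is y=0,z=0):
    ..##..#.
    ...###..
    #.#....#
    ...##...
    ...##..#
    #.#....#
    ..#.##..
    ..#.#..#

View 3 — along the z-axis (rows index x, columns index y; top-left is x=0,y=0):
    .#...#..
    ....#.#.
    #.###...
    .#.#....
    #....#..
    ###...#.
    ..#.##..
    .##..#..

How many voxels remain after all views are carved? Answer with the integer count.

before carving: 512 voxels (8×8×8)
[1] y-view keeps 38 columns → grid now 304
[2] x-view keeps 23 columns → grid now 91
[3] z-view keeps 22 columns → grid now 33

33 voxels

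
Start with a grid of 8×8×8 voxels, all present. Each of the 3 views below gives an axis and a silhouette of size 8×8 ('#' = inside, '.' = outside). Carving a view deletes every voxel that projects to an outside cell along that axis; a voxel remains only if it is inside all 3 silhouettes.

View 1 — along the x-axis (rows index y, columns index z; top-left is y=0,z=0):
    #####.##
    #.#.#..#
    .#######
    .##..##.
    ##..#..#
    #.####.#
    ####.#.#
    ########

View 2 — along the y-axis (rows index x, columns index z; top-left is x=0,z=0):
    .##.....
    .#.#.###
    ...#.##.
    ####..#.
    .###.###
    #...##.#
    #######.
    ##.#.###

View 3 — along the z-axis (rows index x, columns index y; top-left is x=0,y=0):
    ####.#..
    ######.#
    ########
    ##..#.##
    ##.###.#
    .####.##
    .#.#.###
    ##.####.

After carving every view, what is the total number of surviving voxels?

start: 8×8×8 = 512 voxels
[1] x-view keeps 46 columns → grid now 368
[2] y-view keeps 38 columns → grid now 212
[3] z-view keeps 48 columns → grid now 149

remaining voxels: 149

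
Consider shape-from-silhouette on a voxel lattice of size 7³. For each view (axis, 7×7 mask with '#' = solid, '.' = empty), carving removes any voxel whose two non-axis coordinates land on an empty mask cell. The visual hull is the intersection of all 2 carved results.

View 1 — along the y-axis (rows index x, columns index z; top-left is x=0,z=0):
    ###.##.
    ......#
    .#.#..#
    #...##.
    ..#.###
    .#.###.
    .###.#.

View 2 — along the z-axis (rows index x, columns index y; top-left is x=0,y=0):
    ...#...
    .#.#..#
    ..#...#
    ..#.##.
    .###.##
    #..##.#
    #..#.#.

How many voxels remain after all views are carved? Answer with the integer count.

remaining voxels: 71

start: 7×7×7 = 343 voxels
  1. axis=1 (XZ plane), |mask|=24  ⇒  voxels=168
  2. axis=2 (XY plane), |mask|=21  ⇒  voxels=71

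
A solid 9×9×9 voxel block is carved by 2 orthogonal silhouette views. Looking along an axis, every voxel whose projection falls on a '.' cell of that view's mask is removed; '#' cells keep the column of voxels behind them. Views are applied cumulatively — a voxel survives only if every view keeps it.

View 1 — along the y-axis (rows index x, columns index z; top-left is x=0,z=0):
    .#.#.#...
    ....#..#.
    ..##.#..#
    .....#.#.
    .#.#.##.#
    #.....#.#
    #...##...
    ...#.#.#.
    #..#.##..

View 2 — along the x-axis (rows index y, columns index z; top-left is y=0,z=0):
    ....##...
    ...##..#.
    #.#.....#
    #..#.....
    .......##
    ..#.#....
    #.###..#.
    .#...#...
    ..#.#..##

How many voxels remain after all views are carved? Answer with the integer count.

start: 9×9×9 = 729 voxels
carve view 1 (along y, XZ-mask fill 29/81): 261 voxels remain
carve view 2 (along x, YZ-mask fill 25/81): 75 voxels remain

75 voxels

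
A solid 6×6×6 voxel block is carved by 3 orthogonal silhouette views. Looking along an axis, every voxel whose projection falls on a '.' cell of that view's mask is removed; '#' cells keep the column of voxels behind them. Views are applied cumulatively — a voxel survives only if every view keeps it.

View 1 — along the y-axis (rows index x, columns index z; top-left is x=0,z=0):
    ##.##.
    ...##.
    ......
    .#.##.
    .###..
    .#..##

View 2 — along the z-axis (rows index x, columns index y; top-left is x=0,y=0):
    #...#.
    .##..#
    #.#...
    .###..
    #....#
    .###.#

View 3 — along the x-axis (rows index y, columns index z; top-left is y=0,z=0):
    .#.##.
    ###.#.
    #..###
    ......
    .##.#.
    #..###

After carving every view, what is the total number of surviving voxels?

voxel count = 23

full grid |V| = 216
  1. axis=1 (XZ plane), |mask|=15  ⇒  voxels=90
  2. axis=2 (XY plane), |mask|=16  ⇒  voxels=41
  3. axis=0 (YZ plane), |mask|=18  ⇒  voxels=23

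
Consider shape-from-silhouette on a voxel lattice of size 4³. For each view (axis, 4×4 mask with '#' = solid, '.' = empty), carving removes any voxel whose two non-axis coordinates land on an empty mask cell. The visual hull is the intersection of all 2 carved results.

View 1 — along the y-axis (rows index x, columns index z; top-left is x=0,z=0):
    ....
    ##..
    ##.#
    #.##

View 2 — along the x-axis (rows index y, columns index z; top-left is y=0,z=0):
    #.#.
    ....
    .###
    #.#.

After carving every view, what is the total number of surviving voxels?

|visual hull| = 13

initial block: 4^3 = 64
[1] y-view keeps 8 columns → grid now 32
[2] x-view keeps 7 columns → grid now 13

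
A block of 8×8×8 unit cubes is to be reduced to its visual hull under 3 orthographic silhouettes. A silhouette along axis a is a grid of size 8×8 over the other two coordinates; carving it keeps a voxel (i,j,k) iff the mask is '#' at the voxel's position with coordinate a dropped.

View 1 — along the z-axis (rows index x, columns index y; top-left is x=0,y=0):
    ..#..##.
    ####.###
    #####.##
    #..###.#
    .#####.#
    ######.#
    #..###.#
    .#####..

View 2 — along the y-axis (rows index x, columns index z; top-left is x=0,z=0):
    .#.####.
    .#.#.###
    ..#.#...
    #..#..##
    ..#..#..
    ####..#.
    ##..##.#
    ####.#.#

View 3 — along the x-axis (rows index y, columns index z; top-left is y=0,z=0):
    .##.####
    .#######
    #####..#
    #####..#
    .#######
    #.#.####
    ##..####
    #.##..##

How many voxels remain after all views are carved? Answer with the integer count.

before carving: 512 voxels (8×8×8)
[1] z-view keeps 45 columns → grid now 360
[2] y-view keeps 34 columns → grid now 186
[3] x-view keeps 49 columns → grid now 139

139 voxels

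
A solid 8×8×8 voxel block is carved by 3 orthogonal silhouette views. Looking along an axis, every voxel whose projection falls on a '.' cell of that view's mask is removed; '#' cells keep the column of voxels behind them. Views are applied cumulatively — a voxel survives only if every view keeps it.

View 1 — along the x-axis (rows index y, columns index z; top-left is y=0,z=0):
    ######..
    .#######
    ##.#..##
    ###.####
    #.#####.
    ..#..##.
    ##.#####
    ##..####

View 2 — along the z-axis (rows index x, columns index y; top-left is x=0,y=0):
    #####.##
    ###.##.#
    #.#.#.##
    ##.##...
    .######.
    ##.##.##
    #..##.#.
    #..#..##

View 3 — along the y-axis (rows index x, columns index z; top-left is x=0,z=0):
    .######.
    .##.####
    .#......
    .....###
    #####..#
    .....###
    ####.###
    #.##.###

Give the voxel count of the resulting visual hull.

voxel count = 150

start: 8×8×8 = 512 voxels
step 1: project along x, AND mask (47/64) → |grid| = 376
step 2: project along z, AND mask (42/64) → |grid| = 259
step 3: project along y, AND mask (38/64) → |grid| = 150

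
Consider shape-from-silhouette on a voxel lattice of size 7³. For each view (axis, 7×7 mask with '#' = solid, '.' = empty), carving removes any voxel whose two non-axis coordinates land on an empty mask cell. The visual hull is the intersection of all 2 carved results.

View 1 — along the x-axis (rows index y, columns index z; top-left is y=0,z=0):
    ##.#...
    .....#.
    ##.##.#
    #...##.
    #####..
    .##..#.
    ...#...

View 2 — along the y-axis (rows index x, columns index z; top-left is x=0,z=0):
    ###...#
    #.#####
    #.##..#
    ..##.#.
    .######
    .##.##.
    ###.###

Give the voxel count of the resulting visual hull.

94 voxels

full grid |V| = 343
  1. axis=0 (YZ plane), |mask|=21  ⇒  voxels=147
  2. axis=1 (XZ plane), |mask|=33  ⇒  voxels=94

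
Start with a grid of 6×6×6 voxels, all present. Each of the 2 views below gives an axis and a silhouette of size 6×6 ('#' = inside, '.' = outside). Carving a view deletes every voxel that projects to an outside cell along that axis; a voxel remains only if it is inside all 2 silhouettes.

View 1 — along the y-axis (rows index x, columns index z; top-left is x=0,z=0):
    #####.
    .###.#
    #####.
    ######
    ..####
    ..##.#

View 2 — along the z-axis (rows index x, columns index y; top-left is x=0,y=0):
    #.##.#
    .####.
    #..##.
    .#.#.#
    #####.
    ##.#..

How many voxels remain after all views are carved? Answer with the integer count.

|visual hull| = 98

initial block: 6^3 = 216
  1. axis=1 (XZ plane), |mask|=27  ⇒  voxels=162
  2. axis=2 (XY plane), |mask|=22  ⇒  voxels=98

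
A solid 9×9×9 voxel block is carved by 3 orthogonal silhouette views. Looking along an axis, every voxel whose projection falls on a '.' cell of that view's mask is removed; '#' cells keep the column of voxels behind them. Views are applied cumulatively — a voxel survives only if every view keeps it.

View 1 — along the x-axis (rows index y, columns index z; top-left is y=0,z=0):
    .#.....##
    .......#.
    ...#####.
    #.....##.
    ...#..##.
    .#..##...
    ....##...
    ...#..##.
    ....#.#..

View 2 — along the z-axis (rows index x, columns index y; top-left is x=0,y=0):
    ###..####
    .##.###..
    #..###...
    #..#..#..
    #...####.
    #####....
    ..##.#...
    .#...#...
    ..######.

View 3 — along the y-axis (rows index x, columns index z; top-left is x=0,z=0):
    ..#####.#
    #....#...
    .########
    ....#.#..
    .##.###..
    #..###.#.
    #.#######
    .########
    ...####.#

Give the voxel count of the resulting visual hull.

remaining voxels: 74

start: 9×9×9 = 729 voxels
V1 x: intersect with YZ mask (25 set) -- 225 left
V2 z: intersect with XY mask (40 set) -- 116 left
V3 y: intersect with XZ mask (49 set) -- 74 left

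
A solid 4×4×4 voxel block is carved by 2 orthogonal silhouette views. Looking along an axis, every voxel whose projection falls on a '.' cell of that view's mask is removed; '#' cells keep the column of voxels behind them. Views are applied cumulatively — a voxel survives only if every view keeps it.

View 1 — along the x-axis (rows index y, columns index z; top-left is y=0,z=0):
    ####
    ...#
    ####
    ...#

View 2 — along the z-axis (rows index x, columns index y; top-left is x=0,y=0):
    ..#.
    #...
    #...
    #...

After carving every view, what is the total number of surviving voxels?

before carving: 64 voxels (4×4×4)
carve view 1 (along x, YZ-mask fill 10/16): 40 voxels remain
carve view 2 (along z, XY-mask fill 4/16): 16 voxels remain

voxel count = 16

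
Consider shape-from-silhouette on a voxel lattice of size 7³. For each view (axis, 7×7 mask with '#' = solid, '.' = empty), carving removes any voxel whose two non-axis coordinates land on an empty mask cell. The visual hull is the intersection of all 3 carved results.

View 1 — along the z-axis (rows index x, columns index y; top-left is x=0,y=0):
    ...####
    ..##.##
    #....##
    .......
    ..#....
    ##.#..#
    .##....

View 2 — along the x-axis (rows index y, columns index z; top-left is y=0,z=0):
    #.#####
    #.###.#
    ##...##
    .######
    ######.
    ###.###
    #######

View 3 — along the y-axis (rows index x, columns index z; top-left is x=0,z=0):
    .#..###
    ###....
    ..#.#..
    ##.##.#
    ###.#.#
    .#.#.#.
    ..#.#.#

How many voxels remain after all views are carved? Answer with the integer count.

full grid |V| = 343
after view 1 [z-axis, 18 of 49 cells solid] → remaining = 126
after view 2 [x-axis, 40 of 49 cells solid] → remaining = 104
after view 3 [y-axis, 25 of 49 cells solid] → remaining = 47

remaining voxels: 47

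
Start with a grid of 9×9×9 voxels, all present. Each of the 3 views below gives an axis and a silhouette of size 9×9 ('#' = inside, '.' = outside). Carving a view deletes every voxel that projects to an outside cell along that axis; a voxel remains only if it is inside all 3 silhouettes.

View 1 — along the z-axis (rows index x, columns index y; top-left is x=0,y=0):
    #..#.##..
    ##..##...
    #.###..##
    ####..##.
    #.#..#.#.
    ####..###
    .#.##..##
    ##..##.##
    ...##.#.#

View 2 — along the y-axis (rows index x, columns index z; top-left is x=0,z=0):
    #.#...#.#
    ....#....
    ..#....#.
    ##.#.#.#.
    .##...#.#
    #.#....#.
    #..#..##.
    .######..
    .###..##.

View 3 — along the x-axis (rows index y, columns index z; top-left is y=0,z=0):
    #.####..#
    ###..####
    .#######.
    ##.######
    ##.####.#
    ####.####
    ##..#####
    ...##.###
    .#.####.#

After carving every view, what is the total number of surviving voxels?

start: 9×9×9 = 729 voxels
after view 1 [z-axis, 46 of 81 cells solid] → remaining = 414
after view 2 [y-axis, 34 of 81 cells solid] → remaining = 175
after view 3 [x-axis, 61 of 81 cells solid] → remaining = 119

remaining voxels: 119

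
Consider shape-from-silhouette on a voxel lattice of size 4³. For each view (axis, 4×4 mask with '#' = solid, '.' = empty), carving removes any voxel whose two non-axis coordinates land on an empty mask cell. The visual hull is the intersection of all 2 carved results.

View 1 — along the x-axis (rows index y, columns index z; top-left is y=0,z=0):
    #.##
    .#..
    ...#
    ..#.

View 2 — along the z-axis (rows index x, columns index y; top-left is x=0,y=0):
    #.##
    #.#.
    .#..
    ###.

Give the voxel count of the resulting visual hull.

15 voxels

start: 4×4×4 = 64 voxels
V1 x: intersect with YZ mask (6 set) -- 24 left
V2 z: intersect with XY mask (9 set) -- 15 left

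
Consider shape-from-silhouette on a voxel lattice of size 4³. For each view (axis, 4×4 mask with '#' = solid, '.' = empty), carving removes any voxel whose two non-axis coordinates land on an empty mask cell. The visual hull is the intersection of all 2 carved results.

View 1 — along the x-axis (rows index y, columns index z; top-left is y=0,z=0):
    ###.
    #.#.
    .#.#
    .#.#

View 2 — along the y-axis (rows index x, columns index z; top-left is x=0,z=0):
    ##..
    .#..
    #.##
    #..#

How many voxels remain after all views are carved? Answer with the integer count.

18 voxels

start: 4×4×4 = 64 voxels
after view 1 [x-axis, 9 of 16 cells solid] → remaining = 36
after view 2 [y-axis, 8 of 16 cells solid] → remaining = 18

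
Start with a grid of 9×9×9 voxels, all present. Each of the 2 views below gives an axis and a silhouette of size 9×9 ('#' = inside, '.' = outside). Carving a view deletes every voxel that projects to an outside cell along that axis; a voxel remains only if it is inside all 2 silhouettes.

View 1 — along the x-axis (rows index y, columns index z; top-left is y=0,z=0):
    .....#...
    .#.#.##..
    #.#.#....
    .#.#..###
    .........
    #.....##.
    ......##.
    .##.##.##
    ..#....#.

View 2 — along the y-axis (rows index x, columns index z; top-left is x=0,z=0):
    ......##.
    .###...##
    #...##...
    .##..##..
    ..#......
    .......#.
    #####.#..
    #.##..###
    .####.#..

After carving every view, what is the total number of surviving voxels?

voxel count = 100

full grid |V| = 729
after view 1 [x-axis, 26 of 81 cells solid] → remaining = 234
after view 2 [y-axis, 33 of 81 cells solid] → remaining = 100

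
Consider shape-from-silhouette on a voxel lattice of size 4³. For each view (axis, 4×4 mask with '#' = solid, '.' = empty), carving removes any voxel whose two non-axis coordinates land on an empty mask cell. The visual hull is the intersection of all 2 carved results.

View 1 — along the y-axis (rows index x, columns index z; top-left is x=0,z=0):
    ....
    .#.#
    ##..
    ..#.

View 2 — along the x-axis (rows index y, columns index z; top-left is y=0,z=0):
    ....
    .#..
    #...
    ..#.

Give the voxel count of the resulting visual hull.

4 voxels

start: 4×4×4 = 64 voxels
step 1: project along y, AND mask (5/16) → |grid| = 20
step 2: project along x, AND mask (3/16) → |grid| = 4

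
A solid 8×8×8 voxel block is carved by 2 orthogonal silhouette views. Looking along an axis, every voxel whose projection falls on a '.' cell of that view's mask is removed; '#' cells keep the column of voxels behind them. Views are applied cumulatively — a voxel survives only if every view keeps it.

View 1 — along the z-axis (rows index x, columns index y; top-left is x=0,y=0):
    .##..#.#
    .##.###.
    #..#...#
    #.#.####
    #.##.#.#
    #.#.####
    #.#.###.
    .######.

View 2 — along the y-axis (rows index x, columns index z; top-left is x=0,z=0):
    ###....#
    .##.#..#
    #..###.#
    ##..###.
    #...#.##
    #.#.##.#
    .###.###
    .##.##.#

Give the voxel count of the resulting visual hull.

voxel count = 191

before carving: 512 voxels (8×8×8)
carve view 1 (along z, XY-mask fill 40/64): 320 voxels remain
carve view 2 (along y, XZ-mask fill 38/64): 191 voxels remain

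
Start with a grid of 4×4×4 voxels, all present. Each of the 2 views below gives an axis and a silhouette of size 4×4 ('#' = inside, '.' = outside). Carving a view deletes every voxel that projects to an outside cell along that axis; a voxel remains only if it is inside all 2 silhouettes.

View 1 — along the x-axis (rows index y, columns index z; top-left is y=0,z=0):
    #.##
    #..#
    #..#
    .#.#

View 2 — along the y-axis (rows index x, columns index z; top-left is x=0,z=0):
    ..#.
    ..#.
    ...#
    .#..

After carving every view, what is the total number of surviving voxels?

remaining voxels: 7

full grid |V| = 64
  1. axis=0 (YZ plane), |mask|=9  ⇒  voxels=36
  2. axis=1 (XZ plane), |mask|=4  ⇒  voxels=7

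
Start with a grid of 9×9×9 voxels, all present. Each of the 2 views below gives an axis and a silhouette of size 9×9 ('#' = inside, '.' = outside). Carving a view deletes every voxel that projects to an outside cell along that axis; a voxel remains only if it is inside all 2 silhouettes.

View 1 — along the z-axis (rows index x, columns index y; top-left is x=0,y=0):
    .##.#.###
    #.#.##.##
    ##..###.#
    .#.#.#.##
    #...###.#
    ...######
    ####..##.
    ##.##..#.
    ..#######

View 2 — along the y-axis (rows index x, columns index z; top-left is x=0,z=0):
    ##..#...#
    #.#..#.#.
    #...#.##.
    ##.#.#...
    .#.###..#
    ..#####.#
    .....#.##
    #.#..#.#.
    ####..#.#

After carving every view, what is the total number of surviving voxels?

remaining voxels: 233

before carving: 729 voxels (9×9×9)
after view 1 [z-axis, 52 of 81 cells solid] → remaining = 468
after view 2 [y-axis, 40 of 81 cells solid] → remaining = 233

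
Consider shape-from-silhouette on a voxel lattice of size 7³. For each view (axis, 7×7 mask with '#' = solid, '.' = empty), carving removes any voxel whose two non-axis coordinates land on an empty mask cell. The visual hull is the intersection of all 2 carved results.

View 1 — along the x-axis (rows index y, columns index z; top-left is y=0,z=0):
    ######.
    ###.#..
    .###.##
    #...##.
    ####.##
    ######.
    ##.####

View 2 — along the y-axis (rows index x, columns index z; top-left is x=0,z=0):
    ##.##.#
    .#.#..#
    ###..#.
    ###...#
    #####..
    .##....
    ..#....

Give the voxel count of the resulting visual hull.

start: 7×7×7 = 343 voxels
step 1: project along x, AND mask (36/49) → |grid| = 252
step 2: project along y, AND mask (24/49) → |grid| = 125

125 voxels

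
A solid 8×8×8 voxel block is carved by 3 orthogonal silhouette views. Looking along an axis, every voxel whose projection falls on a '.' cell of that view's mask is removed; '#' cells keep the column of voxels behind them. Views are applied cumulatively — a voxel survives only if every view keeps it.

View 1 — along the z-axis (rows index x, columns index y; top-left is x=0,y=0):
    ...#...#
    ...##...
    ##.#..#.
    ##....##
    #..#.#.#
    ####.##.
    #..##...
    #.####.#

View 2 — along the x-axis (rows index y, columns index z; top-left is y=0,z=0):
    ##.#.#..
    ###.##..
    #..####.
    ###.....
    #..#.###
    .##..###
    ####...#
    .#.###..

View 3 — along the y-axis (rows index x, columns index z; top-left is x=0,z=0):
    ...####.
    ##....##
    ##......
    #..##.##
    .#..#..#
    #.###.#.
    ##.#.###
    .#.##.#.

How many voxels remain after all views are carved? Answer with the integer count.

full grid |V| = 512
carve view 1 (along z, XY-mask fill 31/64): 248 voxels remain
carve view 2 (along x, YZ-mask fill 36/64): 131 voxels remain
carve view 3 (along y, XZ-mask fill 33/64): 71 voxels remain

|visual hull| = 71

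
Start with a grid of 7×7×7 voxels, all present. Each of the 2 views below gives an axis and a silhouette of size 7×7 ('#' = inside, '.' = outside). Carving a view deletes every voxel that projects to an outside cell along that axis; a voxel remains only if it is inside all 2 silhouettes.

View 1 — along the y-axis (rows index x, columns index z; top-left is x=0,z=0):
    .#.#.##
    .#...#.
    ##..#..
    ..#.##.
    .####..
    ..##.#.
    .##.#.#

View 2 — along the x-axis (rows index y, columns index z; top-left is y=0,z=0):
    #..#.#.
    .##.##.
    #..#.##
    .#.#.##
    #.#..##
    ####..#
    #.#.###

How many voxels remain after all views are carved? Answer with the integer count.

90 voxels

start: 7×7×7 = 343 voxels
step 1: project along y, AND mask (23/49) → |grid| = 161
step 2: project along x, AND mask (29/49) → |grid| = 90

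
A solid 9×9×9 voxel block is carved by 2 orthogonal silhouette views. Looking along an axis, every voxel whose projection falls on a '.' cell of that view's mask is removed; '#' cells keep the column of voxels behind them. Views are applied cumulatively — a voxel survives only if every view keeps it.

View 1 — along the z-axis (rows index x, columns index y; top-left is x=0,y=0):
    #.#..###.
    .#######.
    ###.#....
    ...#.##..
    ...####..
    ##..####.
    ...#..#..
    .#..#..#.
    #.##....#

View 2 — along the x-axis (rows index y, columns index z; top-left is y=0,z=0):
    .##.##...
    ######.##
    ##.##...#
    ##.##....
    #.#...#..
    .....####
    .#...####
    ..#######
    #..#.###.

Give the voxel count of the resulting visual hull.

voxel count = 186

initial block: 9^3 = 729
V1 z: intersect with XY mask (38 set) -- 342 left
V2 x: intersect with YZ mask (45 set) -- 186 left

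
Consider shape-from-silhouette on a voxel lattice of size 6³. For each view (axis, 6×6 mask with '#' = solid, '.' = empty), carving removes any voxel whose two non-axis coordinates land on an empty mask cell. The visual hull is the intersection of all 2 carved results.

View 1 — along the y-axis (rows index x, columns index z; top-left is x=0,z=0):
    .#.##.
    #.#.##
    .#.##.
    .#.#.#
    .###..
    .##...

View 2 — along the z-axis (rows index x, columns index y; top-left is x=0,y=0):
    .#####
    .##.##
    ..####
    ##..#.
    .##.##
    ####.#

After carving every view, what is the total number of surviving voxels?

|visual hull| = 74

full grid |V| = 216
carve view 1 (along y, XZ-mask fill 18/36): 108 voxels remain
carve view 2 (along z, XY-mask fill 25/36): 74 voxels remain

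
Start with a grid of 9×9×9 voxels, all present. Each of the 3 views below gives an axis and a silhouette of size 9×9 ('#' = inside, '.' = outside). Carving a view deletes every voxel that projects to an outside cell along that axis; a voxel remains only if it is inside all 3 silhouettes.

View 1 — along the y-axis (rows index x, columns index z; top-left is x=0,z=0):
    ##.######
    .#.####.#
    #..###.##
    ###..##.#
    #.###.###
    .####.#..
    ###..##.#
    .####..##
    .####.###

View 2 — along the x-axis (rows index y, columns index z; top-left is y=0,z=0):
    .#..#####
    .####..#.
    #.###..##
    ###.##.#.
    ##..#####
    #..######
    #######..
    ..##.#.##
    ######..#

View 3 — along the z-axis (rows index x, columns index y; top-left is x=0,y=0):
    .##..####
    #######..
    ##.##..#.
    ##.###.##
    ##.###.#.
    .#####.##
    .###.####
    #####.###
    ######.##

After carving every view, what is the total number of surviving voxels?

full grid |V| = 729
  1. axis=1 (XZ plane), |mask|=57  ⇒  voxels=513
  2. axis=0 (YZ plane), |mask|=56  ⇒  voxels=352
  3. axis=2 (XY plane), |mask|=61  ⇒  voxels=256

|visual hull| = 256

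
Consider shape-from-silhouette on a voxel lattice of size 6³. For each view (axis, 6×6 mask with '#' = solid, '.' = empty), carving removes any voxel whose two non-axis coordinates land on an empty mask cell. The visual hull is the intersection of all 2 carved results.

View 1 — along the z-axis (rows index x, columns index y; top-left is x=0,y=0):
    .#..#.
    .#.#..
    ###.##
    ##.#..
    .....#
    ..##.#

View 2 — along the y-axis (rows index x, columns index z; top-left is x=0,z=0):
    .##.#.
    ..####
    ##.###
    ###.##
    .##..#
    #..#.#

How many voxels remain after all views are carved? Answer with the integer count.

full grid |V| = 216
after view 1 [z-axis, 16 of 36 cells solid] → remaining = 96
after view 2 [y-axis, 23 of 36 cells solid] → remaining = 66

remaining voxels: 66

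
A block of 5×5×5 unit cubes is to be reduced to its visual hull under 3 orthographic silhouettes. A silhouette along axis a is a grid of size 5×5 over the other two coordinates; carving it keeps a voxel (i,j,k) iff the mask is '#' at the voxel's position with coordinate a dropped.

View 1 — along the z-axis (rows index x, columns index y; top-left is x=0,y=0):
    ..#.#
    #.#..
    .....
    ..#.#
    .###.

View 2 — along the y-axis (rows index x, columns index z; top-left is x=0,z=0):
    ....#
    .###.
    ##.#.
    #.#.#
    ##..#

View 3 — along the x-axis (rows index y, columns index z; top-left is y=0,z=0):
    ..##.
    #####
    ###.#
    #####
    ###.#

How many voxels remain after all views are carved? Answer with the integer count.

remaining voxels: 21

before carving: 125 voxels (5×5×5)
after view 1 [z-axis, 9 of 25 cells solid] → remaining = 45
after view 2 [y-axis, 13 of 25 cells solid] → remaining = 23
after view 3 [x-axis, 20 of 25 cells solid] → remaining = 21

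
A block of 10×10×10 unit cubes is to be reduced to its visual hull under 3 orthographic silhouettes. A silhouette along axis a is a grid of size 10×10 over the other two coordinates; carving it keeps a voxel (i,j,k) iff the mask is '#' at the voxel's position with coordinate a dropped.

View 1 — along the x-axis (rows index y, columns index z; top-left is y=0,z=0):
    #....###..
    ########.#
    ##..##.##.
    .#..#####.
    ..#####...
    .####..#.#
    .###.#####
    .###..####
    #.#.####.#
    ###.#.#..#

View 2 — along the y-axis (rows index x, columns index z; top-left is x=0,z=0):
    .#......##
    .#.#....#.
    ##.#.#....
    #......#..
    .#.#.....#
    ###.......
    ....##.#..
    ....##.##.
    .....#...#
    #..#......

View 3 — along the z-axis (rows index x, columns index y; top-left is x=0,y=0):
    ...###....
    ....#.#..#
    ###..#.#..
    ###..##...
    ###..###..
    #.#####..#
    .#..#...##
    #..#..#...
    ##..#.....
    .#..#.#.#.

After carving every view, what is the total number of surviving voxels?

|visual hull| = 82

initial block: 10^3 = 1000
[1] x-view keeps 64 columns → grid now 640
[2] y-view keeps 29 columns → grid now 178
[3] z-view keeps 43 columns → grid now 82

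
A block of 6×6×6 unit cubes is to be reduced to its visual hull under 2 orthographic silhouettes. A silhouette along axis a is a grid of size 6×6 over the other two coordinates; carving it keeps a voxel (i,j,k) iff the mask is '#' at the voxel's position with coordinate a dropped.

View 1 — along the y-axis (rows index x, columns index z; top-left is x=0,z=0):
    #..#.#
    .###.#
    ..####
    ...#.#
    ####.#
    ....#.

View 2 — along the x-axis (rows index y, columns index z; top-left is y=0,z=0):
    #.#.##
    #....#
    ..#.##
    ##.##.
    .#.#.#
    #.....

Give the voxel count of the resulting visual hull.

|visual hull| = 54

before carving: 216 voxels (6×6×6)
carve view 1 (along y, XZ-mask fill 19/36): 114 voxels remain
carve view 2 (along x, YZ-mask fill 17/36): 54 voxels remain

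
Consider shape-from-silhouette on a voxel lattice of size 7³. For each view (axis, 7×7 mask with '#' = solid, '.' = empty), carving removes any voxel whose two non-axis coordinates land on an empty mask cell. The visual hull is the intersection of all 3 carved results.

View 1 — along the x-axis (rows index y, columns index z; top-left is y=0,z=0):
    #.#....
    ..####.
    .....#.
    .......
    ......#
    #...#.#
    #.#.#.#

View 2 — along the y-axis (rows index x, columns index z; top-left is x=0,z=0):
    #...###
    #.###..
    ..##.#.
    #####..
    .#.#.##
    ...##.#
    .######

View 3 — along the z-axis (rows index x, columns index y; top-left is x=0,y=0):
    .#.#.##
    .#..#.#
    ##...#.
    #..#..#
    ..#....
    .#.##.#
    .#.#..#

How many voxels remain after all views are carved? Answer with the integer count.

initial block: 7^3 = 343
carve view 1 (along x, YZ-mask fill 15/49): 105 voxels remain
carve view 2 (along y, XZ-mask fill 29/49): 62 voxels remain
carve view 3 (along z, XY-mask fill 21/49): 36 voxels remain

remaining voxels: 36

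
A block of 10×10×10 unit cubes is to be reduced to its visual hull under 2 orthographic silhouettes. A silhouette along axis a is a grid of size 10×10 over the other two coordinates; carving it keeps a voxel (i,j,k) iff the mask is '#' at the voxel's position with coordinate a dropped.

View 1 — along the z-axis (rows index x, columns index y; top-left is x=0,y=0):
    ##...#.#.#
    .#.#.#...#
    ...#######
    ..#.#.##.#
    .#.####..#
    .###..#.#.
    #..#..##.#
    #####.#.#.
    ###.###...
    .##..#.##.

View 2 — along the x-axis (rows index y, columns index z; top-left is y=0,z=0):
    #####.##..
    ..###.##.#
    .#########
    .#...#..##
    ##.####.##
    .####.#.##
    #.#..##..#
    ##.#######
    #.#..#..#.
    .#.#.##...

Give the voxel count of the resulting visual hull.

before carving: 1000 voxels (10×10×10)
step 1: project along z, AND mask (55/100) → |grid| = 550
step 2: project along x, AND mask (63/100) → |grid| = 341

341 voxels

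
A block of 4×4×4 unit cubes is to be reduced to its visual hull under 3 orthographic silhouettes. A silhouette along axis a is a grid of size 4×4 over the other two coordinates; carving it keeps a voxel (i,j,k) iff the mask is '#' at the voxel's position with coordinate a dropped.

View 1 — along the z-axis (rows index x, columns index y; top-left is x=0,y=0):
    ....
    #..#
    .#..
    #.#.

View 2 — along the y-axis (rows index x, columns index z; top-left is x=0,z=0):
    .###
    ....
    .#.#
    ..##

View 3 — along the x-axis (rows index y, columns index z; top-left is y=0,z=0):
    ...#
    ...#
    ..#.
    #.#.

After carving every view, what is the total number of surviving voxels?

remaining voxels: 3

start: 4×4×4 = 64 voxels
carve view 1 (along z, XY-mask fill 5/16): 20 voxels remain
carve view 2 (along y, XZ-mask fill 7/16): 6 voxels remain
carve view 3 (along x, YZ-mask fill 5/16): 3 voxels remain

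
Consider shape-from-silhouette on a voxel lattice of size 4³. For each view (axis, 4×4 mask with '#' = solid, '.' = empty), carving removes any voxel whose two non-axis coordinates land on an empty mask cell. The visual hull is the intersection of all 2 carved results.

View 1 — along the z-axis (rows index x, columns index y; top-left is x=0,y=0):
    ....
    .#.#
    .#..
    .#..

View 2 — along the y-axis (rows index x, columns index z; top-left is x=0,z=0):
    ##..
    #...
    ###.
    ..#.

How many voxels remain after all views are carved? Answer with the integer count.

initial block: 4^3 = 64
  1. axis=2 (XY plane), |mask|=4  ⇒  voxels=16
  2. axis=1 (XZ plane), |mask|=7  ⇒  voxels=6

remaining voxels: 6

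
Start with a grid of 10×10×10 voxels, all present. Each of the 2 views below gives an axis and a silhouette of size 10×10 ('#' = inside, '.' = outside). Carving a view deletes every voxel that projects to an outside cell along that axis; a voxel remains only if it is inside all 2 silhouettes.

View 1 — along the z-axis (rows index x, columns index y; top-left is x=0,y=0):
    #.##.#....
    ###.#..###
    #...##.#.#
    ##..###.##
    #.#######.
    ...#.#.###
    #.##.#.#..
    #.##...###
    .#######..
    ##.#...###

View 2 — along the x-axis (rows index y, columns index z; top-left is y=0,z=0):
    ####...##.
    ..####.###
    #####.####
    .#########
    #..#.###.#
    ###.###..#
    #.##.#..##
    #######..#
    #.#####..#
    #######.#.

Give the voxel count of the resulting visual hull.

full grid |V| = 1000
  1. axis=2 (XY plane), |mask|=60  ⇒  voxels=600
  2. axis=0 (YZ plane), |mask|=73  ⇒  voxels=444

voxel count = 444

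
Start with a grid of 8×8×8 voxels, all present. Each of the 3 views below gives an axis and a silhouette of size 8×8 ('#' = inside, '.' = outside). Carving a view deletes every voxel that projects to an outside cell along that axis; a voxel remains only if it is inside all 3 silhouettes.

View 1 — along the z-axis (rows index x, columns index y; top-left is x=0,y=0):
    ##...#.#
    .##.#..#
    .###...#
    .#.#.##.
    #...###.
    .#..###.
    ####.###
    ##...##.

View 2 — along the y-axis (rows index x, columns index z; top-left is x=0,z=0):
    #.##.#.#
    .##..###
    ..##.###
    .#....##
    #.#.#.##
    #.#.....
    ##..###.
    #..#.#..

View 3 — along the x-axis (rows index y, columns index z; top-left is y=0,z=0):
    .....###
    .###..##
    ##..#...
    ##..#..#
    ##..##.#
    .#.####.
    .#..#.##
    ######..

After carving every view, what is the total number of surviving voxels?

initial block: 8^3 = 512
step 1: project along z, AND mask (35/64) → |grid| = 280
step 2: project along y, AND mask (33/64) → |grid| = 147
step 3: project along x, AND mask (35/64) → |grid| = 77

voxel count = 77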